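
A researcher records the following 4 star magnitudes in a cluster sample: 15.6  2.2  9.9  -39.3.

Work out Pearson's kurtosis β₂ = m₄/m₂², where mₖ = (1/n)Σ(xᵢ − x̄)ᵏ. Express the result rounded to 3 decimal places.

2.204

x̄ = -2.9000
Σ(xᵢ − x̄)² = 1857.0600 ⇒ m₂ = 464.26500
Σ(xᵢ − x̄)⁴ = 1900174.1298 ⇒ m₄ = 475043.53245
m₂² = 215541.99023
β₂ = m₄/m₂² = 475043.53245 / 215541.99023 ≈ 2.204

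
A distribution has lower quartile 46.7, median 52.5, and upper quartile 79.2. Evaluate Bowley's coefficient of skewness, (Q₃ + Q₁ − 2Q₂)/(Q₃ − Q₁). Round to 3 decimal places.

0.643

numerator: Q₃ + Q₁ − 2Q₂ = 79.2 + 46.7 − 2×52.5 = 20.9000
denominator: Q₃ − Q₁ = 79.2 − 46.7 = 32.5000
Bowley skewness = 20.9000 / 32.5000 ≈ 0.643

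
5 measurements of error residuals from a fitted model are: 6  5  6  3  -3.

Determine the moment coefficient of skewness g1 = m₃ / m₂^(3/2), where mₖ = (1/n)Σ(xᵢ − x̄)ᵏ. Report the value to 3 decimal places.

x̄ = (6 + 5 + 6 + 3 - 3) / 5 = 3.4000
deviations (xᵢ − x̄): 2.6000, 1.6000, 2.6000, -0.4000, -6.4000
Σ(xᵢ − x̄)² = 57.2000 ⇒ m₂ = 57.2000/5 = 11.44000
Σ(xᵢ − x̄)³ = -222.9600 ⇒ m₃ = -222.9600/5 = -44.59200
m₂^(3/2) = 11.44000^(1.5) = 38.69359
g1 = m₃ / m₂^(3/2) = -44.59200 / 38.69359 ≈ -1.152

-1.152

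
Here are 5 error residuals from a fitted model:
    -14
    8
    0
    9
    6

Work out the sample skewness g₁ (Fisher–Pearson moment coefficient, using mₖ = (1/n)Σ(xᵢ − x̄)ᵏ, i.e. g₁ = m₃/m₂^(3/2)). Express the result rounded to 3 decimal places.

x̄ = (-14 + 8 + 0 + 9 + 6) / 5 = 1.8000
deviations (xᵢ − x̄): -15.8000, 6.2000, -1.8000, 7.2000, 4.2000
Σ(xᵢ − x̄)² = 360.8000 ⇒ m₂ = 360.8000/5 = 72.16000
Σ(xᵢ − x̄)³ = -3264.4800 ⇒ m₃ = -3264.4800/5 = -652.89600
m₂^(3/2) = 72.16000^(1.5) = 612.97786
g₁ = m₃ / m₂^(3/2) = -652.89600 / 612.97786 ≈ -1.065

-1.065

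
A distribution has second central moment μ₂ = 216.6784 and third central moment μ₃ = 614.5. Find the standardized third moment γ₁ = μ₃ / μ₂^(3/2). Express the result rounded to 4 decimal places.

0.1927

σ = √μ₂ = √216.6784 = 14.72000
σ³ = μ₂^(3/2) = 3189.50605
γ₁ = μ₃/σ³ = 614.5 / 3189.50605 ≈ 0.1927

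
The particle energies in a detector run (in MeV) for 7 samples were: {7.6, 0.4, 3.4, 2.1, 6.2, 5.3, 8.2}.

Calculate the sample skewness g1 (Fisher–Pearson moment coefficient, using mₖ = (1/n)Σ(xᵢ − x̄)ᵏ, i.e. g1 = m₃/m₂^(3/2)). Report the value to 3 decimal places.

x̄ = (7.6 + 0.4 + 3.4 + 2.1 + 6.2 + 5.3 + 8.2) / 7 = 4.7429
deviations (xᵢ − x̄): 2.8571, -4.3429, -1.3429, -2.6429, 1.4571, 0.5571, 3.4571
Σ(xᵢ − x̄)² = 50.1971 ⇒ m₂ = 50.1971/7 = 7.17102
Σ(xᵢ − x̄)³ = -34.8795 ⇒ m₃ = -34.8795/7 = -4.98278
m₂^(3/2) = 7.17102^(1.5) = 19.20310
g1 = m₃ / m₂^(3/2) = -4.98278 / 19.20310 ≈ -0.259

-0.259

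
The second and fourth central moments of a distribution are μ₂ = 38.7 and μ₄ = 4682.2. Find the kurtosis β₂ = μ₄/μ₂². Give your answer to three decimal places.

3.126

μ₂² = 38.7² = 1497.69000
μ₄/μ₂² = 4682.2 / 1497.69000 = 3.12628
β₂ ≈ 3.126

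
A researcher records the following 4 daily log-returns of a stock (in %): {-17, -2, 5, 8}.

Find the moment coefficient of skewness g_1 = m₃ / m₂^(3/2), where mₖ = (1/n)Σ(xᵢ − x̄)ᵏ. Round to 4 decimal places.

-0.7196

x̄ = (-17 - 2 + 5 + 8) / 4 = -1.5000
deviations (xᵢ − x̄): -15.5000, -0.5000, 6.5000, 9.5000
Σ(xᵢ − x̄)² = 373.0000 ⇒ m₂ = 373.0000/4 = 93.25000
Σ(xᵢ − x̄)³ = -2592.0000 ⇒ m₃ = -2592.0000/4 = -648.00000
m₂^(3/2) = 93.25000^(1.5) = 900.47832
g_1 = m₃ / m₂^(3/2) = -648.00000 / 900.47832 ≈ -0.7196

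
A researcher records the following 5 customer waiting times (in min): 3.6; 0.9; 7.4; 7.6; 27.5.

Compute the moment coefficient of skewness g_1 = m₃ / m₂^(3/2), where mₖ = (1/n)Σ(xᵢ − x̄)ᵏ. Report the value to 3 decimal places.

x̄ = (3.6 + 0.9 + 7.4 + 7.6 + 27.5) / 5 = 9.4000
deviations (xᵢ − x̄): -5.8000, -8.5000, -2.0000, -1.8000, 18.1000
Σ(xᵢ − x̄)² = 440.7400 ⇒ m₂ = 440.7400/5 = 88.14800
Σ(xᵢ − x̄)³ = 5106.6720 ⇒ m₃ = 5106.6720/5 = 1021.33440
m₂^(3/2) = 88.14800^(1.5) = 827.59659
g_1 = m₃ / m₂^(3/2) = 1021.33440 / 827.59659 ≈ 1.234

1.234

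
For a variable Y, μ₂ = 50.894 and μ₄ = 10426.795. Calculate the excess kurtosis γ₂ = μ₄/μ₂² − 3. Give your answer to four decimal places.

μ₂² = 50.894² = 2590.19924
μ₄/μ₂² = 10426.795 / 2590.19924 = 4.02548
γ₂ = 4.02548 − 3 ≈ 1.0255

1.0255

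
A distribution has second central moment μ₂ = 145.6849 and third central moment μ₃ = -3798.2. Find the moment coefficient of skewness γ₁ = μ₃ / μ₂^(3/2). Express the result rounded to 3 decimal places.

σ = √μ₂ = √145.6849 = 12.07000
σ³ = μ₂^(3/2) = 1758.41674
γ₁ = μ₃/σ³ = -3798.2 / 1758.41674 ≈ -2.160

-2.160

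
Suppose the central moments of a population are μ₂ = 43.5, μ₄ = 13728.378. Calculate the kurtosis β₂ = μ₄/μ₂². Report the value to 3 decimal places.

μ₂² = 43.5² = 1892.25000
μ₄/μ₂² = 13728.378 / 1892.25000 = 7.25506
β₂ ≈ 7.255

7.255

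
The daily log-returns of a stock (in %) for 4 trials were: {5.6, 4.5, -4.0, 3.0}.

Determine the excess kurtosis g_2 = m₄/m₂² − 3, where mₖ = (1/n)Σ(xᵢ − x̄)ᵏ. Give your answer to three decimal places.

x̄ = 2.2750
Σ(xᵢ − x̄)² = 55.9075 ⇒ m₂ = 13.97688
Σ(xᵢ − x̄)⁴ = 1697.4517 ⇒ m₄ = 424.36291
m₂² = 195.35303
g_2 = m₄/m₂² − 3 = 2.17229 − 3 ≈ -0.828

-0.828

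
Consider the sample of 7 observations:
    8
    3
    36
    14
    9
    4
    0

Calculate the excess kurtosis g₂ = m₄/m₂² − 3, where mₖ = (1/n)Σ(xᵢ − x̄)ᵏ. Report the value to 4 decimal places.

x̄ = 10.5714
Σ(xᵢ − x̄)² = 879.7143 ⇒ m₂ = 125.67347
Σ(xᵢ − x̄)⁴ = 435935.7609 ⇒ m₄ = 62276.53728
m₂² = 15793.82091
g₂ = m₄/m₂² − 3 = 3.94310 − 3 ≈ 0.9431

0.9431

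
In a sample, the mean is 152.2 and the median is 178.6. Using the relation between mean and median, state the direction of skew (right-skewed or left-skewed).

left-skewed

mean − median = 152.2 − 178.6 = -26.4
mean < median ⇒ the longer tail is on the left ⇒ left-skewed (negatively skewed).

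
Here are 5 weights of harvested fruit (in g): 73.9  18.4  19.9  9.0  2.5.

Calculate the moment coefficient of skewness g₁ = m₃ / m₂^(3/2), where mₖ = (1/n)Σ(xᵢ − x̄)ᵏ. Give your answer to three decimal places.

1.265

x̄ = (73.9 + 18.4 + 19.9 + 9.0 + 2.5) / 5 = 24.7400
deviations (xᵢ − x̄): 49.1600, -6.3400, -4.8400, -15.7400, -22.2400
Σ(xᵢ − x̄)² = 3222.6920 ⇒ m₂ = 3222.6920/5 = 644.53840
Σ(xᵢ − x̄)³ = 103537.1846 ⇒ m₃ = 103537.1846/5 = 20707.43693
m₂^(3/2) = 644.53840^(1.5) = 16363.38675
g₁ = m₃ / m₂^(3/2) = 20707.43693 / 16363.38675 ≈ 1.265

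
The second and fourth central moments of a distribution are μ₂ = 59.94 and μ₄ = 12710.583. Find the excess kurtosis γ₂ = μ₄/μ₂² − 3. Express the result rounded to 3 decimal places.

0.538

μ₂² = 59.94² = 3592.80360
μ₄/μ₂² = 12710.583 / 3592.80360 = 3.53779
γ₂ = 3.53779 − 3 ≈ 0.538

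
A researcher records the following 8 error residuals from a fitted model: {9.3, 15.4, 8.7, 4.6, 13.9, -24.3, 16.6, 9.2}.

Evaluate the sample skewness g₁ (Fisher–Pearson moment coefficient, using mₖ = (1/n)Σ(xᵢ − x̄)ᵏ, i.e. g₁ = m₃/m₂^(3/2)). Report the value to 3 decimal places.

x̄ = (9.3 + 15.4 + 8.7 + 4.6 + 13.9 - 24.3 + 16.6 + 9.2) / 8 = 6.6750
deviations (xᵢ − x̄): 2.6250, 8.7250, 2.0250, -2.0750, 7.2250, -30.9750, 9.9250, 2.5250
Σ(xᵢ − x̄)² = 1207.9550 ⇒ m₂ = 1207.9550/8 = 150.99438
Σ(xᵢ − x̄)³ = -27666.4133 ⇒ m₃ = -27666.4133/8 = -3458.30166
m₂^(3/2) = 150.99438^(1.5) = 1855.41538
g₁ = m₃ / m₂^(3/2) = -3458.30166 / 1855.41538 ≈ -1.864

-1.864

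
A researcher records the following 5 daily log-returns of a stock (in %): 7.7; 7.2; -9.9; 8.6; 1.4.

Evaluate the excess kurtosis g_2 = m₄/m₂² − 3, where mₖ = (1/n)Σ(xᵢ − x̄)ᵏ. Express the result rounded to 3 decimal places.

-0.442

x̄ = 3.0000
Σ(xᵢ − x̄)² = 240.0600 ⇒ m₂ = 48.01200
Σ(xᵢ − x̄)⁴ = 29481.4290 ⇒ m₄ = 5896.28580
m₂² = 2305.15214
g_2 = m₄/m₂² − 3 = 2.55787 − 3 ≈ -0.442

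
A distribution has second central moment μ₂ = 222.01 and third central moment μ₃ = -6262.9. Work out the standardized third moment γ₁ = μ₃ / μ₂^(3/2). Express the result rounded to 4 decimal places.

-1.8933

σ = √μ₂ = √222.01 = 14.90000
σ³ = μ₂^(3/2) = 3307.94900
γ₁ = μ₃/σ³ = -6262.9 / 3307.94900 ≈ -1.8933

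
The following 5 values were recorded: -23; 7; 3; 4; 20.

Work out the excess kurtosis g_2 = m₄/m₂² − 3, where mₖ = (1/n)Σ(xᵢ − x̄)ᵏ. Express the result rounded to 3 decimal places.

-0.369

x̄ = 2.2000
Σ(xᵢ − x̄)² = 978.8000 ⇒ m₂ = 195.76000
Σ(xᵢ − x̄)⁴ = 504205.1360 ⇒ m₄ = 100841.02720
m₂² = 38321.97760
g_2 = m₄/m₂² − 3 = 2.63142 − 3 ≈ -0.369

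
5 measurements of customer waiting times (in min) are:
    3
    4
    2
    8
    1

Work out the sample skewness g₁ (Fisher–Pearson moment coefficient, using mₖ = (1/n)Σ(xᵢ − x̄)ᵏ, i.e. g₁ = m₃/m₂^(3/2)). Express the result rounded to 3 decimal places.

x̄ = (3 + 4 + 2 + 8 + 1) / 5 = 3.6000
deviations (xᵢ − x̄): -0.6000, 0.4000, -1.6000, 4.4000, -2.6000
Σ(xᵢ − x̄)² = 29.2000 ⇒ m₂ = 29.2000/5 = 5.84000
Σ(xᵢ − x̄)³ = 63.3600 ⇒ m₃ = 63.3600/5 = 12.67200
m₂^(3/2) = 5.84000^(1.5) = 14.11300
g₁ = m₃ / m₂^(3/2) = 12.67200 / 14.11300 ≈ 0.898

0.898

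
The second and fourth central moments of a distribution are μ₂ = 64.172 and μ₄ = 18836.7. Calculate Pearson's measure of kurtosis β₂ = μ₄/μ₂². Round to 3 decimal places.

μ₂² = 64.172² = 4118.04558
μ₄/μ₂² = 18836.7 / 4118.04558 = 4.57418
β₂ ≈ 4.574

4.574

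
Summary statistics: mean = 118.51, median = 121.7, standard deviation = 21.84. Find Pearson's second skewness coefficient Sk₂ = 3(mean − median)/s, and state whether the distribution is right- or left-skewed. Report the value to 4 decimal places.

Sk₂ = 3(118.51 − 121.7) / 21.84 = 3 × -3.1900 / 21.84
    = -9.5700 / 21.84 ≈ -0.4382
Sk₂ < 0 ⇒ mean < median ⇒ left-skewed (negative skew).

-0.4382, left-skewed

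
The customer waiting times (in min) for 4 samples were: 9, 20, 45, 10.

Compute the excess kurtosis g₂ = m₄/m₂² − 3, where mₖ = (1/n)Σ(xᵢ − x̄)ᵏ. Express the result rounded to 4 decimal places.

x̄ = 21.0000
Σ(xᵢ − x̄)² = 842.0000 ⇒ m₂ = 210.50000
Σ(xᵢ − x̄)⁴ = 367154.0000 ⇒ m₄ = 91788.50000
m₂² = 44310.25000
g₂ = m₄/m₂² − 3 = 2.07150 − 3 ≈ -0.9285

-0.9285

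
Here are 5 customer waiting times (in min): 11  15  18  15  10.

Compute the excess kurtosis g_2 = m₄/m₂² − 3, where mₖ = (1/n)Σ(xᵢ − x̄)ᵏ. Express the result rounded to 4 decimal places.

x̄ = 13.8000
Σ(xᵢ − x̄)² = 42.8000 ⇒ m₂ = 8.56000
Σ(xᵢ − x̄)⁴ = 585.2960 ⇒ m₄ = 117.05920
m₂² = 73.27360
g_2 = m₄/m₂² − 3 = 1.59756 − 3 ≈ -1.4024

-1.4024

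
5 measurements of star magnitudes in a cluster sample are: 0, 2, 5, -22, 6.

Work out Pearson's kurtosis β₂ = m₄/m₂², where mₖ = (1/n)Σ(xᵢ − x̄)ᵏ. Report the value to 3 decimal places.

3.039

x̄ = -1.8000
Σ(xᵢ − x̄)² = 532.8000 ⇒ m₂ = 106.56000
Σ(xᵢ − x̄)⁴ = 172555.2960 ⇒ m₄ = 34511.05920
m₂² = 11355.03360
β₂ = m₄/m₂² = 34511.05920 / 11355.03360 ≈ 3.039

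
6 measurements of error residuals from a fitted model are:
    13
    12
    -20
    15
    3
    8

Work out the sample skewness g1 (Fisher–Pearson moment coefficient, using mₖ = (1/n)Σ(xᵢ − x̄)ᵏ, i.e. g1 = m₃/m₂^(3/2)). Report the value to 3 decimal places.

x̄ = (13 + 12 - 20 + 15 + 3 + 8) / 6 = 5.1667
deviations (xᵢ − x̄): 7.8333, 6.8333, -25.1667, 9.8333, -2.1667, 2.8333
Σ(xᵢ − x̄)² = 850.8333 ⇒ m₂ = 850.8333/6 = 141.80556
Σ(xᵢ − x̄)³ = -14176.4444 ⇒ m₃ = -14176.4444/6 = -2362.74074
m₂^(3/2) = 141.80556^(1.5) = 1688.65087
g1 = m₃ / m₂^(3/2) = -2362.74074 / 1688.65087 ≈ -1.399

-1.399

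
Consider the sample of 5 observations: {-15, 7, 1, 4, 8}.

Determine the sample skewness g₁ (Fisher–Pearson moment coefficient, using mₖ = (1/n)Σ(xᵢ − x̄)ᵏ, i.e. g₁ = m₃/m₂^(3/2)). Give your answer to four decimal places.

-1.1986

x̄ = (-15 + 7 + 1 + 4 + 8) / 5 = 1.0000
deviations (xᵢ − x̄): -16.0000, 6.0000, 0.0000, 3.0000, 7.0000
Σ(xᵢ − x̄)² = 350.0000 ⇒ m₂ = 350.0000/5 = 70.00000
Σ(xᵢ − x̄)³ = -3510.0000 ⇒ m₃ = -3510.0000/5 = -702.00000
m₂^(3/2) = 70.00000^(1.5) = 585.66202
g₁ = m₃ / m₂^(3/2) = -702.00000 / 585.66202 ≈ -1.1986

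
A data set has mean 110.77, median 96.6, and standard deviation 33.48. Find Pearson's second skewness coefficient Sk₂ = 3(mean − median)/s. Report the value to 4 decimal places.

Sk₂ = 3(110.77 − 96.6) / 33.48 = 3 × 14.1700 / 33.48
    = 42.5100 / 33.48 ≈ 1.2697

1.2697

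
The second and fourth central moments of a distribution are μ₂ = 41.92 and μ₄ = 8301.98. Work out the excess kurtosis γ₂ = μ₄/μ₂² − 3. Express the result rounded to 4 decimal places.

μ₂² = 41.92² = 1757.28640
μ₄/μ₂² = 8301.98 / 1757.28640 = 4.72432
γ₂ = 4.72432 − 3 ≈ 1.7243

1.7243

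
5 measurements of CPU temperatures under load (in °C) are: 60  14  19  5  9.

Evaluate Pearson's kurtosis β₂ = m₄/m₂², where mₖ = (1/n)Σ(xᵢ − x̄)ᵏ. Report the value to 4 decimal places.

x̄ = 21.4000
Σ(xᵢ − x̄)² = 1973.2000 ⇒ m₂ = 394.64000
Σ(xᵢ − x̄)⁴ = 2318994.2560 ⇒ m₄ = 463798.85120
m₂² = 155740.72960
β₂ = m₄/m₂² = 463798.85120 / 155740.72960 ≈ 2.9780

2.9780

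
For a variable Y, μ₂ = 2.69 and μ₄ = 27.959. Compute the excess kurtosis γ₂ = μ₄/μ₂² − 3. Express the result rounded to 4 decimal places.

μ₂² = 2.69² = 7.23610
μ₄/μ₂² = 27.959 / 7.23610 = 3.86382
γ₂ = 3.86382 − 3 ≈ 0.8638

0.8638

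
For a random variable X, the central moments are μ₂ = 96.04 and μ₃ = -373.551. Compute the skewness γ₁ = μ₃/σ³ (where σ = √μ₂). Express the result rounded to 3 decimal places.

-0.397

σ = √μ₂ = √96.04 = 9.80000
σ³ = μ₂^(3/2) = 941.19200
γ₁ = μ₃/σ³ = -373.551 / 941.19200 ≈ -0.397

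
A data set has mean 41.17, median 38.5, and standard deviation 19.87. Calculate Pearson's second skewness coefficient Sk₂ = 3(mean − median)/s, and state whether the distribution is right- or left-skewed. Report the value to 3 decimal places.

0.403, right-skewed

Sk₂ = 3(41.17 − 38.5) / 19.87 = 3 × 2.6700 / 19.87
    = 8.0100 / 19.87 ≈ 0.403
Sk₂ > 0 ⇒ mean > median ⇒ right-skewed (positive skew).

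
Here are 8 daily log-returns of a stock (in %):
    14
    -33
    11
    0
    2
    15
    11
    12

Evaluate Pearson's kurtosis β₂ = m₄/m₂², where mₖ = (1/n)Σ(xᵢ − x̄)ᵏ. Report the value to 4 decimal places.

4.8611

x̄ = 4.0000
Σ(xᵢ − x̄)² = 1772.0000 ⇒ m₂ = 221.50000
Σ(xᵢ − x̄)⁴ = 1907972.0000 ⇒ m₄ = 238496.50000
m₂² = 49062.25000
β₂ = m₄/m₂² = 238496.50000 / 49062.25000 ≈ 4.8611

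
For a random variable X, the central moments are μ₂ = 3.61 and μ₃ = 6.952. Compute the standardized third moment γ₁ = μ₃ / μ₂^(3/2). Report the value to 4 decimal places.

σ = √μ₂ = √3.61 = 1.90000
σ³ = μ₂^(3/2) = 6.85900
γ₁ = μ₃/σ³ = 6.952 / 6.85900 ≈ 1.0136

1.0136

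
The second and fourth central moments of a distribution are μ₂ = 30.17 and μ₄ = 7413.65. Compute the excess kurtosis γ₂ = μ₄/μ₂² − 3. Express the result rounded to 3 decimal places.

μ₂² = 30.17² = 910.22890
μ₄/μ₂² = 7413.65 / 910.22890 = 8.14482
γ₂ = 8.14482 − 3 ≈ 5.145

5.145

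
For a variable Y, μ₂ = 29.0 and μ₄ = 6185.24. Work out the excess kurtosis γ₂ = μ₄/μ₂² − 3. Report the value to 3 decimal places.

4.355

μ₂² = 29.0² = 841.00000
μ₄/μ₂² = 6185.24 / 841.00000 = 7.35463
γ₂ = 7.35463 − 3 ≈ 4.355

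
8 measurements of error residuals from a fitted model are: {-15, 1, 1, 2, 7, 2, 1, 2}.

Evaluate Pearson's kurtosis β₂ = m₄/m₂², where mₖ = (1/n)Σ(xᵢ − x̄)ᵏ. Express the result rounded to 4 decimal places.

5.2350

x̄ = 0.1250
Σ(xᵢ − x̄)² = 288.8750 ⇒ m₂ = 36.10938
Σ(xᵢ − x̄)⁴ = 54606.5879 ⇒ m₄ = 6825.82349
m₂² = 1303.88696
β₂ = m₄/m₂² = 6825.82349 / 1303.88696 ≈ 5.2350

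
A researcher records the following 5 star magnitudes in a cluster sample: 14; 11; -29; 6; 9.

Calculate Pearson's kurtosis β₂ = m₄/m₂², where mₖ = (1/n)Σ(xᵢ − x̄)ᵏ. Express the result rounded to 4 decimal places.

3.1170

x̄ = 2.2000
Σ(xᵢ − x̄)² = 1250.8000 ⇒ m₂ = 250.16000
Σ(xᵢ − x̄)⁴ = 975316.8160 ⇒ m₄ = 195063.36320
m₂² = 62580.02560
β₂ = m₄/m₂² = 195063.36320 / 62580.02560 ≈ 3.1170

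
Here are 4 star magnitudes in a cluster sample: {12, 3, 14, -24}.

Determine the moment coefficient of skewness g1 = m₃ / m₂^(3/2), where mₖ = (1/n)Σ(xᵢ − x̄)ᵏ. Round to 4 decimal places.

x̄ = (12 + 3 + 14 - 24) / 4 = 1.2500
deviations (xᵢ − x̄): 10.7500, 1.7500, 12.7500, -25.2500
Σ(xᵢ − x̄)² = 918.7500 ⇒ m₂ = 918.7500/4 = 229.68750
Σ(xᵢ − x̄)³ = -12778.1250 ⇒ m₃ = -12778.1250/4 = -3194.53125
m₂^(3/2) = 229.68750^(1.5) = 3481.01617
g1 = m₃ / m₂^(3/2) = -3194.53125 / 3481.01617 ≈ -0.9177

-0.9177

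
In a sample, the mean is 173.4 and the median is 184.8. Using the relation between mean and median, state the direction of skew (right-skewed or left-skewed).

left-skewed

mean − median = 173.4 − 184.8 = -11.4
mean < median ⇒ the longer tail is on the left ⇒ left-skewed (negatively skewed).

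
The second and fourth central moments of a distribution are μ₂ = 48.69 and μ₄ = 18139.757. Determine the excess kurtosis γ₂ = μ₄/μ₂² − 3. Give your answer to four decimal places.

4.6516

μ₂² = 48.69² = 2370.71610
μ₄/μ₂² = 18139.757 / 2370.71610 = 7.65159
γ₂ = 7.65159 − 3 ≈ 4.6516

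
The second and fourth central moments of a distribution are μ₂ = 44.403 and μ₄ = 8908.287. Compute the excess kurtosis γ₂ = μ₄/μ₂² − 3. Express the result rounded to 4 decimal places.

1.5182

μ₂² = 44.403² = 1971.62641
μ₄/μ₂² = 8908.287 / 1971.62641 = 4.51824
γ₂ = 4.51824 − 3 ≈ 1.5182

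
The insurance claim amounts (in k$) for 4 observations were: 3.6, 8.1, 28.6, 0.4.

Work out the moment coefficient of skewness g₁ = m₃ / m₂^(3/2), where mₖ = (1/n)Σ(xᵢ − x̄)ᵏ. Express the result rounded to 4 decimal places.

0.9486

x̄ = (3.6 + 8.1 + 28.6 + 0.4) / 4 = 10.1750
deviations (xᵢ − x̄): -6.5750, -2.0750, 18.4250, -9.7750
Σ(xᵢ − x̄)² = 482.5675 ⇒ m₂ = 482.5675/4 = 120.64188
Σ(xᵢ − x̄)³ = 5027.7476 ⇒ m₃ = 5027.7476/4 = 1256.93691
m₂^(3/2) = 120.64188^(1.5) = 1325.09531
g₁ = m₃ / m₂^(3/2) = 1256.93691 / 1325.09531 ≈ 0.9486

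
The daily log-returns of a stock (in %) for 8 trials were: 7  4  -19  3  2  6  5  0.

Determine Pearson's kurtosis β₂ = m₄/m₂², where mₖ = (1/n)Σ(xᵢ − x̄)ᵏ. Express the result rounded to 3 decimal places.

5.363

x̄ = 1.0000
Σ(xᵢ − x̄)² = 492.0000 ⇒ m₂ = 61.50000
Σ(xᵢ − x̄)⁴ = 162276.0000 ⇒ m₄ = 20284.50000
m₂² = 3782.25000
β₂ = m₄/m₂² = 20284.50000 / 3782.25000 ≈ 5.363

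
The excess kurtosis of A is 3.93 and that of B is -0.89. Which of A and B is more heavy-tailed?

Higher excess kurtosis ⇒ heavier tails relative to the normal distribution.
3.93 vs -0.89: the larger is 3.93, so A has heavier tails. (A is leptokurtic — heavier-than-normal tails; the other is platykurtic.)

A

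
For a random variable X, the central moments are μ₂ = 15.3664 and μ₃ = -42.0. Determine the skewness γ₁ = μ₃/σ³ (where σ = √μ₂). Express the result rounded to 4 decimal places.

-0.6973

σ = √μ₂ = √15.3664 = 3.92000
σ³ = μ₂^(3/2) = 60.23629
γ₁ = μ₃/σ³ = -42.0 / 60.23629 ≈ -0.6973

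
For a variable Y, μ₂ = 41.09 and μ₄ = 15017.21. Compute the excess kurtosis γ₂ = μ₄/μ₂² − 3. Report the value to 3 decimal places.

5.894

μ₂² = 41.09² = 1688.38810
μ₄/μ₂² = 15017.21 / 1688.38810 = 8.89441
γ₂ = 8.89441 − 3 ≈ 5.894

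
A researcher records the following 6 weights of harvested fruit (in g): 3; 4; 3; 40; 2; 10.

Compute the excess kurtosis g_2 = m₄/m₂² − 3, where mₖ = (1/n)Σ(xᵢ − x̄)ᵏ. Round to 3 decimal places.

0.921

x̄ = 10.3333
Σ(xᵢ − x̄)² = 1097.3333 ⇒ m₂ = 182.88889
Σ(xᵢ − x̄)⁴ = 786811.1111 ⇒ m₄ = 131135.18519
m₂² = 33448.34568
g_2 = m₄/m₂² − 3 = 3.92053 − 3 ≈ 0.921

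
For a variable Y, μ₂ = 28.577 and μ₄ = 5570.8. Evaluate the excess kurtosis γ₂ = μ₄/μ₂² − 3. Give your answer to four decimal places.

μ₂² = 28.577² = 816.64493
μ₄/μ₂² = 5570.8 / 816.64493 = 6.82157
γ₂ = 6.82157 − 3 ≈ 3.8216

3.8216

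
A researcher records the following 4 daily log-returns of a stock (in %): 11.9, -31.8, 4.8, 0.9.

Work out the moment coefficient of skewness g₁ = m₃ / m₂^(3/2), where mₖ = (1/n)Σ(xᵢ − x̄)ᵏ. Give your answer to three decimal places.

x̄ = (11.9 - 31.8 + 4.8 + 0.9) / 4 = -3.5500
deviations (xᵢ − x̄): 15.4500, -28.2500, 8.3500, 4.4500
Σ(xᵢ − x̄)² = 1126.2900 ⇒ m₂ = 1126.2900/4 = 281.57250
Σ(xᵢ − x̄)³ = -18187.0080 ⇒ m₃ = -18187.0080/4 = -4546.75200
m₂^(3/2) = 281.57250^(1.5) = 4724.82095
g₁ = m₃ / m₂^(3/2) = -4546.75200 / 4724.82095 ≈ -0.962

-0.962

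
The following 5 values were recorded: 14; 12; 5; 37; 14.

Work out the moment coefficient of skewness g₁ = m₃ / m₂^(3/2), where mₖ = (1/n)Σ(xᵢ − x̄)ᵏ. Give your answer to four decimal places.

1.1290

x̄ = (14 + 12 + 5 + 37 + 14) / 5 = 16.4000
deviations (xᵢ − x̄): -2.4000, -4.4000, -11.4000, 20.6000, -2.4000
Σ(xᵢ − x̄)² = 585.2000 ⇒ m₂ = 585.2000/5 = 117.04000
Σ(xᵢ − x̄)³ = 7147.4400 ⇒ m₃ = 7147.4400/5 = 1429.48800
m₂^(3/2) = 117.04000^(1.5) = 1266.19755
g₁ = m₃ / m₂^(3/2) = 1429.48800 / 1266.19755 ≈ 1.1290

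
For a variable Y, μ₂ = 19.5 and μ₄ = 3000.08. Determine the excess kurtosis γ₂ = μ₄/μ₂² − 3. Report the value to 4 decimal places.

4.8898

μ₂² = 19.5² = 380.25000
μ₄/μ₂² = 3000.08 / 380.25000 = 7.88976
γ₂ = 7.88976 − 3 ≈ 4.8898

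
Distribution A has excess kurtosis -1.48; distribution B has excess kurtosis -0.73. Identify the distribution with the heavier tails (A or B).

B

Higher excess kurtosis ⇒ heavier tails relative to the normal distribution.
-1.48 vs -0.73: the larger is -0.73, so B has heavier tails.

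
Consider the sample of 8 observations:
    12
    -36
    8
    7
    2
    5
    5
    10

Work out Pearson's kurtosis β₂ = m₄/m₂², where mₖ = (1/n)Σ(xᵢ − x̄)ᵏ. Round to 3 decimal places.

x̄ = 1.6250
Σ(xᵢ − x̄)² = 1685.8750 ⇒ m₂ = 210.73438
Σ(xᵢ − x̄)⁴ = 2023290.4316 ⇒ m₄ = 252911.30396
m₂² = 44408.97681
β₂ = m₄/m₂² = 252911.30396 / 44408.97681 ≈ 5.695

5.695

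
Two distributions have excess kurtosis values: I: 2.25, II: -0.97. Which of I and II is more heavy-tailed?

Higher excess kurtosis ⇒ heavier tails relative to the normal distribution.
2.25 vs -0.97: the larger is 2.25, so I has heavier tails. (I is leptokurtic — heavier-than-normal tails; the other is platykurtic.)

I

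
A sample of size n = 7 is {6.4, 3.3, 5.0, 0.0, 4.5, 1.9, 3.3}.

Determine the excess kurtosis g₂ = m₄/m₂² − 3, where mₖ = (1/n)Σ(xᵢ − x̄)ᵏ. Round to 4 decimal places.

-0.6919

x̄ = 3.4857
Σ(xᵢ − x̄)² = 26.5486 ⇒ m₂ = 3.79265
Σ(xᵢ − x̄)⁴ = 232.4011 ⇒ m₄ = 33.20016
m₂² = 14.38422
g₂ = m₄/m₂² − 3 = 2.30810 − 3 ≈ -0.6919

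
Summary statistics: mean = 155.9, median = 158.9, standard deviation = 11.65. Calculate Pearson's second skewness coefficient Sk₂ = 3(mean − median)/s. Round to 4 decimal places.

Sk₂ = 3(155.9 − 158.9) / 11.65 = 3 × -3.0000 / 11.65
    = -9.0000 / 11.65 ≈ -0.7725

-0.7725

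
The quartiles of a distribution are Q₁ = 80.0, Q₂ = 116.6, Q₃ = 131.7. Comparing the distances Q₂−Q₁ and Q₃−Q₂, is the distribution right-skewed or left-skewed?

left-skewed

Q₂ − Q₁ = 36.6;  Q₃ − Q₂ = 15.1
Q₂ − Q₁ > Q₃ − Q₂ ⇒ the lower half is more spread out ⇒ left-skewed.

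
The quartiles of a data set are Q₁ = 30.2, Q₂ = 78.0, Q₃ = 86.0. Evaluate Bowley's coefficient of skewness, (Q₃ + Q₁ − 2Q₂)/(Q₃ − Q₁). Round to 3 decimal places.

-0.713

numerator: Q₃ + Q₁ − 2Q₂ = 86.0 + 30.2 − 2×78.0 = -39.8000
denominator: Q₃ − Q₁ = 86.0 − 30.2 = 55.8000
Bowley skewness = -39.8000 / 55.8000 ≈ -0.713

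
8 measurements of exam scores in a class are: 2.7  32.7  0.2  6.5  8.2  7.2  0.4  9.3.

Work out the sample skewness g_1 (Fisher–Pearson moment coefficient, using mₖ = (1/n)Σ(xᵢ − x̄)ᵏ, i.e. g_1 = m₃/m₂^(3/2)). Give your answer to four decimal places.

x̄ = (2.7 + 32.7 + 0.2 + 6.5 + 8.2 + 7.2 + 0.4 + 9.3) / 8 = 8.4000
deviations (xᵢ − x̄): -5.7000, 24.3000, -8.2000, -1.9000, -0.2000, -1.2000, -8.0000, 0.9000
Σ(xᵢ − x̄)² = 760.1200 ⇒ m₂ = 760.1200/8 = 95.01500
Σ(xᵢ − x̄)³ = 13092.4800 ⇒ m₃ = 13092.4800/8 = 1636.56000
m₂^(3/2) = 95.01500^(1.5) = 926.16477
g_1 = m₃ / m₂^(3/2) = 1636.56000 / 926.16477 ≈ 1.7670

1.7670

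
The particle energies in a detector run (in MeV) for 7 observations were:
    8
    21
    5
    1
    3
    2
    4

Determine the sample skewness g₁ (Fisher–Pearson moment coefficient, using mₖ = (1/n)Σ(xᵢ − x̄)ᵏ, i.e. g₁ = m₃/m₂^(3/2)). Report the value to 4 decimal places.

1.6162

x̄ = (8 + 21 + 5 + 1 + 3 + 2 + 4) / 7 = 6.2857
deviations (xᵢ − x̄): 1.7143, 14.7143, -1.2857, -5.2857, -3.2857, -4.2857, -2.2857
Σ(xᵢ − x̄)² = 283.4286 ⇒ m₂ = 283.4286/7 = 40.48980
Σ(xᵢ − x̄)³ = 2914.8980 ⇒ m₃ = 2914.8980/7 = 416.41399
m₂^(3/2) = 40.48980^(1.5) = 257.64302
g₁ = m₃ / m₂^(3/2) = 416.41399 / 257.64302 ≈ 1.6162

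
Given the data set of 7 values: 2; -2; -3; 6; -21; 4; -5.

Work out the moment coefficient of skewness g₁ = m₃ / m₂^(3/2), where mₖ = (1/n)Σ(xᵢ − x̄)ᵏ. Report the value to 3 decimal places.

-1.259

x̄ = (2 - 2 - 3 + 6 - 21 + 4 - 5) / 7 = -2.7143
deviations (xᵢ − x̄): 4.7143, 0.7143, -0.2857, 8.7143, -18.2857, 6.7143, -2.2857
Σ(xᵢ − x̄)² = 483.4286 ⇒ m₂ = 483.4286/7 = 69.06122
Σ(xᵢ − x̄)³ = -5056.5306 ⇒ m₃ = -5056.5306/7 = -722.36152
m₂^(3/2) = 69.06122^(1.5) = 573.92007
g₁ = m₃ / m₂^(3/2) = -722.36152 / 573.92007 ≈ -1.259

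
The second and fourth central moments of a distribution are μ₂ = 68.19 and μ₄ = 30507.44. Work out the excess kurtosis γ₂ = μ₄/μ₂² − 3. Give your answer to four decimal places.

μ₂² = 68.19² = 4649.87610
μ₄/μ₂² = 30507.44 / 4649.87610 = 6.56091
γ₂ = 6.56091 − 3 ≈ 3.5609

3.5609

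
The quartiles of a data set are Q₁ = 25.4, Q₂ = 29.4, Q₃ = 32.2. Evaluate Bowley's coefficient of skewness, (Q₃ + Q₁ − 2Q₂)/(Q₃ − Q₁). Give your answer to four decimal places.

numerator: Q₃ + Q₁ − 2Q₂ = 32.2 + 25.4 − 2×29.4 = -1.2000
denominator: Q₃ − Q₁ = 32.2 − 25.4 = 6.8000
Bowley skewness = -1.2000 / 6.8000 ≈ -0.1765

-0.1765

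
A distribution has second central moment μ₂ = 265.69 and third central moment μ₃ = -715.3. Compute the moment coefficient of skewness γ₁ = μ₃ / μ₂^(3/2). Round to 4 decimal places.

σ = √μ₂ = √265.69 = 16.30000
σ³ = μ₂^(3/2) = 4330.74700
γ₁ = μ₃/σ³ = -715.3 / 4330.74700 ≈ -0.1652

-0.1652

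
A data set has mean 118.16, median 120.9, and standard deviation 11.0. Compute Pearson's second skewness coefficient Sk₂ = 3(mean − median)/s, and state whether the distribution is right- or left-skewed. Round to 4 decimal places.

Sk₂ = 3(118.16 − 120.9) / 11.0 = 3 × -2.7400 / 11.0
    = -8.2200 / 11.0 ≈ -0.7473
Sk₂ < 0 ⇒ mean < median ⇒ left-skewed (negative skew).

-0.7473, left-skewed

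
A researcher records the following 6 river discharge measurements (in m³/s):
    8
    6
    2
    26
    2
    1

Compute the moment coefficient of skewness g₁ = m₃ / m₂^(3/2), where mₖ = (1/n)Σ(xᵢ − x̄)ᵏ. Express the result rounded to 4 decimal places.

x̄ = (8 + 6 + 2 + 26 + 2 + 1) / 6 = 7.5000
deviations (xᵢ − x̄): 0.5000, -1.5000, -5.5000, 18.5000, -5.5000, -6.5000
Σ(xᵢ − x̄)² = 447.5000 ⇒ m₂ = 447.5000/6 = 74.58333
Σ(xᵢ − x̄)³ = 5721.0000 ⇒ m₃ = 5721.0000/6 = 953.50000
m₂^(3/2) = 74.58333^(1.5) = 644.11392
g₁ = m₃ / m₂^(3/2) = 953.50000 / 644.11392 ≈ 1.4803

1.4803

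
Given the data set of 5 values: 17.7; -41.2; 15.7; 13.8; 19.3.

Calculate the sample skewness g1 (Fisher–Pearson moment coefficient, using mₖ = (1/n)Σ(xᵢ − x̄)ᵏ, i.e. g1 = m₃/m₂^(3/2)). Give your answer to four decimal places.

x̄ = (17.7 - 41.2 + 15.7 + 13.8 + 19.3) / 5 = 5.0600
deviations (xᵢ − x̄): 12.6400, -46.2600, 10.6400, 8.7400, 14.2400
Σ(xᵢ − x̄)² = 2692.1320 ⇒ m₂ = 2692.1320/5 = 538.42640
Σ(xᵢ − x̄)³ = -92216.6078 ⇒ m₃ = -92216.6078/5 = -18443.32157
m₂^(3/2) = 538.42640^(1.5) = 12493.65528
g1 = m₃ / m₂^(3/2) = -18443.32157 / 12493.65528 ≈ -1.4762

-1.4762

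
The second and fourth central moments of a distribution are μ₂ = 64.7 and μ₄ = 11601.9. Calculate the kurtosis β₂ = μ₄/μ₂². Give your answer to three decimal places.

μ₂² = 64.7² = 4186.09000
μ₄/μ₂² = 11601.9 / 4186.09000 = 2.77154
β₂ ≈ 2.772

2.772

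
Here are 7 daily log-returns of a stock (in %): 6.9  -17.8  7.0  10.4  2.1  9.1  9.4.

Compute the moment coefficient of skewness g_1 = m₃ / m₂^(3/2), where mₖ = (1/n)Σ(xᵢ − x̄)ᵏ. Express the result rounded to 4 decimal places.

-1.7502

x̄ = (6.9 - 17.8 + 7.0 + 10.4 + 2.1 + 9.1 + 9.4) / 7 = 3.8714
deviations (xᵢ − x̄): 3.0286, -21.6714, 3.1286, 6.5286, -1.7714, 5.2286, 5.5286
Σ(xᵢ − x̄)² = 592.2743 ⇒ m₂ = 592.2743/7 = 84.61061
Σ(xᵢ − x̄)³ = -9534.9795 ⇒ m₃ = -9534.9795/7 = -1362.13992
m₂^(3/2) = 84.61061^(1.5) = 778.28248
g_1 = m₃ / m₂^(3/2) = -1362.13992 / 778.28248 ≈ -1.7502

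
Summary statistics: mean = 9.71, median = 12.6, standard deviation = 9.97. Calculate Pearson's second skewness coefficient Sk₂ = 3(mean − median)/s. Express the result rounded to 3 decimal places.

-0.870

Sk₂ = 3(9.71 − 12.6) / 9.97 = 3 × -2.8900 / 9.97
    = -8.6700 / 9.97 ≈ -0.870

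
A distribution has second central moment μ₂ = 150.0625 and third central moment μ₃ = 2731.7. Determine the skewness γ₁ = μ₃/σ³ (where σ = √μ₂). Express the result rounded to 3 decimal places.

σ = √μ₂ = √150.0625 = 12.25000
σ³ = μ₂^(3/2) = 1838.26563
γ₁ = μ₃/σ³ = 2731.7 / 1838.26563 ≈ 1.486

1.486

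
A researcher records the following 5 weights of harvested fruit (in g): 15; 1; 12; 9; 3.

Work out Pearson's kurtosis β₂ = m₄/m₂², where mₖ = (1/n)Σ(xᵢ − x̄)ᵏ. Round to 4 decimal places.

x̄ = 8.0000
Σ(xᵢ − x̄)² = 140.0000 ⇒ m₂ = 28.00000
Σ(xᵢ − x̄)⁴ = 5684.0000 ⇒ m₄ = 1136.80000
m₂² = 784.00000
β₂ = m₄/m₂² = 1136.80000 / 784.00000 ≈ 1.4500

1.4500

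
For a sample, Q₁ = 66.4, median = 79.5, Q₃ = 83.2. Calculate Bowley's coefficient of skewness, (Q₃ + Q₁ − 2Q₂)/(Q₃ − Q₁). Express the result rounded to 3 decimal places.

-0.560

numerator: Q₃ + Q₁ − 2Q₂ = 83.2 + 66.4 − 2×79.5 = -9.4000
denominator: Q₃ − Q₁ = 83.2 − 66.4 = 16.8000
Bowley skewness = -9.4000 / 16.8000 ≈ -0.560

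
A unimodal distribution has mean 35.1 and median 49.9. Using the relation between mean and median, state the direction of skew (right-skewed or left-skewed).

mean − median = 35.1 − 49.9 = -14.8
mean < median ⇒ the longer tail is on the left ⇒ left-skewed (negatively skewed).

left-skewed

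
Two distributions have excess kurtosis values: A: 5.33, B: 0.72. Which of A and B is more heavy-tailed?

A

Higher excess kurtosis ⇒ heavier tails relative to the normal distribution.
5.33 vs 0.72: the larger is 5.33, so A has heavier tails.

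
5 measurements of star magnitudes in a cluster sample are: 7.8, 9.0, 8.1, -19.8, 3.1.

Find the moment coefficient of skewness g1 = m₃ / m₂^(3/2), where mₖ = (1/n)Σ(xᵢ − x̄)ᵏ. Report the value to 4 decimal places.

-1.3767

x̄ = (7.8 + 9.0 + 8.1 - 19.8 + 3.1) / 5 = 1.6400
deviations (xᵢ − x̄): 6.1600, 7.3600, 6.4600, -21.4400, 1.4600
Σ(xᵢ − x̄)² = 595.6520 ⇒ m₂ = 595.6520/5 = 119.13040
Σ(xᵢ − x̄)³ = -8950.2706 ⇒ m₃ = -8950.2706/5 = -1790.05411
m₂^(3/2) = 119.13040^(1.5) = 1300.27107
g1 = m₃ / m₂^(3/2) = -1790.05411 / 1300.27107 ≈ -1.3767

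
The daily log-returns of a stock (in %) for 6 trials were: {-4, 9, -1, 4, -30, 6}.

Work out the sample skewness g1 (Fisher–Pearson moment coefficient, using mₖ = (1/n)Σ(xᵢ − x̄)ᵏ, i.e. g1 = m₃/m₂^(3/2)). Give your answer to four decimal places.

-1.3702

x̄ = (-4 + 9 - 1 + 4 - 30 + 6) / 6 = -2.6667
deviations (xᵢ − x̄): -1.3333, 11.6667, 1.6667, 6.6667, -27.3333, 8.6667
Σ(xᵢ − x̄)² = 1007.3333 ⇒ m₂ = 1007.3333/6 = 167.88889
Σ(xᵢ − x̄)³ = -17883.5556 ⇒ m₃ = -17883.5556/6 = -2980.59259
m₂^(3/2) = 167.88889^(1.5) = 2175.36898
g1 = m₃ / m₂^(3/2) = -2980.59259 / 2175.36898 ≈ -1.3702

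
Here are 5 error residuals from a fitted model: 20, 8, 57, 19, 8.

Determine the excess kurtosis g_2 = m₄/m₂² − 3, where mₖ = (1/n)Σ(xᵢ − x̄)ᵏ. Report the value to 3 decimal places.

-0.138

x̄ = 22.4000
Σ(xᵢ − x̄)² = 1629.2000 ⇒ m₂ = 325.84000
Σ(xᵢ − x̄)⁴ = 1519355.2160 ⇒ m₄ = 303871.04320
m₂² = 106171.70560
g_2 = m₄/m₂² − 3 = 2.86207 − 3 ≈ -0.138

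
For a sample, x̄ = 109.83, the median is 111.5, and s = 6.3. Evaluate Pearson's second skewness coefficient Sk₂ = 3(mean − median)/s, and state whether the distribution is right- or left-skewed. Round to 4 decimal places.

-0.7952, left-skewed

Sk₂ = 3(109.83 − 111.5) / 6.3 = 3 × -1.6700 / 6.3
    = -5.0100 / 6.3 ≈ -0.7952
Sk₂ < 0 ⇒ mean < median ⇒ left-skewed (negative skew).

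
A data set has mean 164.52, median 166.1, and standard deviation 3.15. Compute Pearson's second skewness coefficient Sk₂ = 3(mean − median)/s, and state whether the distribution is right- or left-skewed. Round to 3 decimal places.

Sk₂ = 3(164.52 − 166.1) / 3.15 = 3 × -1.5800 / 3.15
    = -4.7400 / 3.15 ≈ -1.505
Sk₂ < 0 ⇒ mean < median ⇒ left-skewed (negative skew).

-1.505, left-skewed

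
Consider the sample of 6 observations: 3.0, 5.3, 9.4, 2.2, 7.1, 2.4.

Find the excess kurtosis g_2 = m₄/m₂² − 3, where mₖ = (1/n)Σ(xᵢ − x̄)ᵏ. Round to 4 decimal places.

x̄ = 4.9000
Σ(xᵢ − x̄)² = 42.4000 ⇒ m₂ = 7.06667
Σ(xᵢ − x̄)⁴ = 538.7524 ⇒ m₄ = 89.79207
m₂² = 49.93778
g_2 = m₄/m₂² − 3 = 1.79808 − 3 ≈ -1.2019

-1.2019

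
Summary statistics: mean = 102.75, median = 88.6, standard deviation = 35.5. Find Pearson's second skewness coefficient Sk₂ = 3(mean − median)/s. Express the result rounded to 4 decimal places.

1.1958

Sk₂ = 3(102.75 − 88.6) / 35.5 = 3 × 14.1500 / 35.5
    = 42.4500 / 35.5 ≈ 1.1958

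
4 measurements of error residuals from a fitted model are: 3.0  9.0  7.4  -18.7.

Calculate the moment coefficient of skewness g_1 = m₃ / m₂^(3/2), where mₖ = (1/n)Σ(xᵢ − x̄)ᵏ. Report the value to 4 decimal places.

x̄ = (3.0 + 9.0 + 7.4 - 18.7) / 4 = 0.1750
deviations (xᵢ − x̄): 2.8250, 8.8250, 7.2250, -18.8750
Σ(xᵢ − x̄)² = 494.3275 ⇒ m₂ = 494.3275/4 = 123.58188
Σ(xᵢ − x̄)³ = -5637.5224 ⇒ m₃ = -5637.5224/4 = -1409.38059
m₂^(3/2) = 123.58188^(1.5) = 1373.82739
g_1 = m₃ / m₂^(3/2) = -1409.38059 / 1373.82739 ≈ -1.0259

-1.0259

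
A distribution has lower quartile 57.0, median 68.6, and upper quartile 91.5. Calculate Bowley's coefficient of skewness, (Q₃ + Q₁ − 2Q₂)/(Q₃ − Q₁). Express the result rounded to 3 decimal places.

numerator: Q₃ + Q₁ − 2Q₂ = 91.5 + 57.0 − 2×68.6 = 11.3000
denominator: Q₃ − Q₁ = 91.5 − 57.0 = 34.5000
Bowley skewness = 11.3000 / 34.5000 ≈ 0.328

0.328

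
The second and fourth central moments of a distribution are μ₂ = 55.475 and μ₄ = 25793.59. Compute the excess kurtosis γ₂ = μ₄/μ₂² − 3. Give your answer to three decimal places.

5.381

μ₂² = 55.475² = 3077.47563
μ₄/μ₂² = 25793.59 / 3077.47563 = 8.38141
γ₂ = 8.38141 − 3 ≈ 5.381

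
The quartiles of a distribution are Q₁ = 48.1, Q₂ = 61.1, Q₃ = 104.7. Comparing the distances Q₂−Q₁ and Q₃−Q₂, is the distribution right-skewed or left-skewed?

right-skewed

Q₂ − Q₁ = 13.0;  Q₃ − Q₂ = 43.6
Q₃ − Q₂ > Q₂ − Q₁ ⇒ the upper half is more spread out ⇒ right-skewed.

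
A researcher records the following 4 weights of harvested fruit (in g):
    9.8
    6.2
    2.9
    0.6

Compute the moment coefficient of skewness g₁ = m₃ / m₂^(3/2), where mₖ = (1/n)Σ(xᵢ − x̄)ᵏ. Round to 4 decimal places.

0.2150

x̄ = (9.8 + 6.2 + 2.9 + 0.6) / 4 = 4.8750
deviations (xᵢ − x̄): 4.9250, 1.3250, -1.9750, -4.2750
Σ(xᵢ − x̄)² = 48.1875 ⇒ m₂ = 48.1875/4 = 12.04688
Σ(xᵢ − x̄)³ = 35.9531 ⇒ m₃ = 35.9531/4 = 8.98828
m₂^(3/2) = 12.04688^(1.5) = 41.81303
g₁ = m₃ / m₂^(3/2) = 8.98828 / 41.81303 ≈ 0.2150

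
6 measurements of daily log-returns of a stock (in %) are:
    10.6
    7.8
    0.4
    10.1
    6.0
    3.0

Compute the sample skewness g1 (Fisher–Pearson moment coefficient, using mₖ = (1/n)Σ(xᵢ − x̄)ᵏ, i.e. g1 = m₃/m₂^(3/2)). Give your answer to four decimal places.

-0.3619

x̄ = (10.6 + 7.8 + 0.4 + 10.1 + 6.0 + 3.0) / 6 = 6.3167
deviations (xᵢ − x̄): 4.2833, 1.4833, -5.9167, 3.7833, -0.3167, -3.3167
Σ(xᵢ − x̄)² = 80.9683 ⇒ m₂ = 80.9683/6 = 13.49472
Σ(xᵢ − x̄)³ = -107.6374 ⇒ m₃ = -107.6374/6 = -17.93957
m₂^(3/2) = 13.49472^(1.5) = 49.57308
g1 = m₃ / m₂^(3/2) = -17.93957 / 49.57308 ≈ -0.3619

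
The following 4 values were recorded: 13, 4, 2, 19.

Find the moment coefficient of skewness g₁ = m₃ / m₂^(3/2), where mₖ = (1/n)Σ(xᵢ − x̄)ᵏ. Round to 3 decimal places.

x̄ = (13 + 4 + 2 + 19) / 4 = 9.5000
deviations (xᵢ − x̄): 3.5000, -5.5000, -7.5000, 9.5000
Σ(xᵢ − x̄)² = 189.0000 ⇒ m₂ = 189.0000/4 = 47.25000
Σ(xᵢ − x̄)³ = 312.0000 ⇒ m₃ = 312.0000/4 = 78.00000
m₂^(3/2) = 47.25000^(1.5) = 324.79005
g₁ = m₃ / m₂^(3/2) = 78.00000 / 324.79005 ≈ 0.240

0.240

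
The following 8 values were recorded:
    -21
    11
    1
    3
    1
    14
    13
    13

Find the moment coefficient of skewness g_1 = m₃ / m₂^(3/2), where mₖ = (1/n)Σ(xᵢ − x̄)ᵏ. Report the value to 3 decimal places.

x̄ = (-21 + 11 + 1 + 3 + 1 + 14 + 13 + 13) / 8 = 4.3750
deviations (xᵢ − x̄): -25.3750, 6.6250, -3.3750, -1.3750, -3.3750, 9.6250, 8.6250, 8.6250
Σ(xᵢ − x̄)² = 953.8750 ⇒ m₂ = 953.8750/8 = 119.23438
Σ(xᵢ − x̄)³ = -13952.5313 ⇒ m₃ = -13952.5313/8 = -1744.06641
m₂^(3/2) = 119.23438^(1.5) = 1301.97372
g_1 = m₃ / m₂^(3/2) = -1744.06641 / 1301.97372 ≈ -1.340

-1.340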